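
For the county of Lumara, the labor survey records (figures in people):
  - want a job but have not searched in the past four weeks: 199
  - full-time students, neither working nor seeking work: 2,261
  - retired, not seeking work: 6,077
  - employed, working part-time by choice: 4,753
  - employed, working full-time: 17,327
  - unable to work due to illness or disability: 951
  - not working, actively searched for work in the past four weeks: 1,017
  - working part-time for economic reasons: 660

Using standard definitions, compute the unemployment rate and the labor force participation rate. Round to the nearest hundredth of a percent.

Employed = 4,753 + 17,327 + 660 = 22,740 (anyone who worked, including part-time for economic reasons, counts as employed).
Unemployed = 1,017.
Labor force = 22,740 + 1,017 = 23,757.
Not in labor force = 199 + 2,261 + 6,077 + 951 = 9,488 (those not working and not actively searching are outside the labor force — including those who want a job but have given up searching).
Civilian working-age population = 23,757 + 9,488 = 33,245.
Unemployment rate = 1,017 / 23,757 = 4.28%.
Labor force participation rate = 23,757 / 33,245 = 71.46%.

Unemployment rate ≈ 4.28%; labor force participation rate ≈ 71.46%.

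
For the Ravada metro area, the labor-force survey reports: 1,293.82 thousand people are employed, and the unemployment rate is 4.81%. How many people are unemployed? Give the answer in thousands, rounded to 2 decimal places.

Let U be the number unemployed. The labor force is E + U, and U/(E+U) = 0.0481.
So U = 0.0481 × 1,293.82 / (1 − 0.0481) = 62.2327 / 0.9519 ≈ 65.38 thousand.

About 65.38 thousand are unemployed.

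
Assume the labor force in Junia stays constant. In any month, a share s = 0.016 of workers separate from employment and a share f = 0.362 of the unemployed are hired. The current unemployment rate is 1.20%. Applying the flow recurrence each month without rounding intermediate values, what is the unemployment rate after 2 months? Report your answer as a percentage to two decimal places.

Unemployment rate after two months ≈ 3.06%.

With a fixed labor force, u_{t+1} = u_t + s·(1−u_t) − f·u_t = u_t·(1−s−f) + s.
Here 1−s−f = 0.622 and s = 0.016.
u_1 = 0.012000 × 0.622 + 0.016 = 0.023464.
u_2 = 0.023464 × 0.622 + 0.016 = 0.030595.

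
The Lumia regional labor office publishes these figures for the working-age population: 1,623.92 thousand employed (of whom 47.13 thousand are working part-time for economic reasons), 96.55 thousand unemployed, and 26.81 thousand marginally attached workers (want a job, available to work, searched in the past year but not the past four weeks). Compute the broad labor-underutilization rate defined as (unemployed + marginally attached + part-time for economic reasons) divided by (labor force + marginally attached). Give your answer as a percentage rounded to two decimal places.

Labor force = 1,623.92 + 96.55 = 1,720.47 thousand.
Numerator = 96.55 + 26.81 + 47.13 = 170.49 thousand.
Denominator = 1,720.47 + 26.81 = 1,747.28 thousand.
Broad rate = 170.49 / 1,747.28 = 9.76%.

Broad underutilization rate ≈ 9.76%.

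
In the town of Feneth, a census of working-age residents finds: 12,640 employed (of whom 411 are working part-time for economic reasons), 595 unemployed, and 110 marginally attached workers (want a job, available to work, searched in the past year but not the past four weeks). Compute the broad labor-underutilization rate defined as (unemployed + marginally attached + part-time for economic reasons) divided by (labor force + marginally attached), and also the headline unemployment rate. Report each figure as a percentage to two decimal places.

Broad underutilization rate ≈ 8.36%; headline unemployment rate ≈ 4.50%.

Labor force = 12,640 + 595 = 13,235.
Numerator = 595 + 110 + 411 = 1,116.
Denominator = 13,235 + 110 = 13,345.
Broad rate = 1,116 / 13,345 = 8.36%.
Headline unemployment rate = 595 / 13,235 = 4.50%.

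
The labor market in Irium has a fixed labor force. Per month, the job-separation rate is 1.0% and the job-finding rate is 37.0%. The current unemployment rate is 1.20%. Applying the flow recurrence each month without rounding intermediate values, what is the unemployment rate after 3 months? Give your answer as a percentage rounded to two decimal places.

With a fixed labor force, u_{t+1} = u_t + s·(1−u_t) − f·u_t = u_t·(1−s−f) + s.
Here 1−s−f = 0.620 and s = 0.010.
u_1 = 0.012000 × 0.620 + 0.010 = 0.017440.
u_2 = 0.017440 × 0.620 + 0.010 = 0.020813.
u_3 = 0.020813 × 0.620 + 0.010 = 0.022904.

Unemployment rate after three months ≈ 2.29%.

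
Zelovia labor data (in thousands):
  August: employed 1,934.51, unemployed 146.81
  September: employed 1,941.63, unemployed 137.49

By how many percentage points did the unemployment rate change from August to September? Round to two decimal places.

The unemployment rate changed by −0.44 percentage points.

August: labor force = 1,934.51 + 146.81 = 2,081.32; u = 146.81/2,081.32 = 7.05%.
September: labor force = 1,941.63 + 137.49 = 2,079.12; u = 137.49/2,079.12 = 6.61%.
Change = 6.61% − 7.05% = −0.44 pp.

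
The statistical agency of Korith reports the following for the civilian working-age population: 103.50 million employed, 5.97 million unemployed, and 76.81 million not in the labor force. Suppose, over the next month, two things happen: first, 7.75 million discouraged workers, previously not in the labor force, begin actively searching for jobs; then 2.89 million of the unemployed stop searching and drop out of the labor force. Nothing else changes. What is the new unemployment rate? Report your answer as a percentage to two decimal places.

New unemployment rate ≈ 9.47%.

Initially, labor force = 103.50 + 5.97 = 109.47 million, so u = 5.97/109.47 = 5.45%.
After the first change, unemployed and labor force both rise by 7.75 → E = 103.50, U = 13.72, labor force = 117.22 million.
After the second change, unemployed and labor force both fall by 2.89 → E = 103.50, U = 10.83, labor force = 114.33 million.
New unemployment rate = 10.83 / 114.33 = 9.47%.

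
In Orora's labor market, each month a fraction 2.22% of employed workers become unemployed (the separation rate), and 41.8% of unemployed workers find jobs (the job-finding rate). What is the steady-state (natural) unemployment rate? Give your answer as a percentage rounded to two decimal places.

At steady state the flows balance: s·E = f·U, so U/(E+U) = s/(s+f).
u* = 2.22 / (2.22 + 41.8) = 2.22 / 44.02 = 5.04%.

Steady-state unemployment rate ≈ 5.04%.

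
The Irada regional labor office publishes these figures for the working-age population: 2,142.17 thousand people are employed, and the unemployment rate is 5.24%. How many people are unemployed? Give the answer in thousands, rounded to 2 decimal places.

Let U be the number unemployed. The labor force is E + U, and U/(E+U) = 0.0524.
So U = 0.0524 × 2,142.17 / (1 − 0.0524) = 112.2497 / 0.9476 ≈ 118.46 thousand.

About 118.46 thousand are unemployed.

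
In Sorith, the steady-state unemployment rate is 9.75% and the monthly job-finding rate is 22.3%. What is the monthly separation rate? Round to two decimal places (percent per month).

From u* = s/(s+f): s = u·f/(1−u).
s = 0.0975 × 22.3 / (1 − 0.0975) = 2.1743 / 0.9025 ≈ 2.41% per month.

Separation rate ≈ 2.41% per month.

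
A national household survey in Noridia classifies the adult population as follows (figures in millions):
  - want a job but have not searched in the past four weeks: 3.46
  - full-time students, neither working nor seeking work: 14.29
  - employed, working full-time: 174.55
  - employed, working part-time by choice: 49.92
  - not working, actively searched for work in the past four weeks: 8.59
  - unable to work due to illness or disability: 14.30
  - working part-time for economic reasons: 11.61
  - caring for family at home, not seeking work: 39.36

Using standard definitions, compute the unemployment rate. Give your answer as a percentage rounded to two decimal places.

Employed = 174.55 + 49.92 + 11.61 = 236.08 million (anyone who worked, including part-time for economic reasons, counts as employed).
Unemployed = 8.59 million.
Labor force = 236.08 + 8.59 = 244.67 million.
Unemployment rate = 8.59 / 244.67 = 3.51%.

Unemployment rate ≈ 3.51%.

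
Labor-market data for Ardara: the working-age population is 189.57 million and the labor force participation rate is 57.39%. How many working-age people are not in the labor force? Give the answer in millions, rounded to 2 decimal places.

Share not in the labor force = 1 − 0.5739 = 0.4261.
Not in labor force = 0.4261 × 189.57 ≈ 80.78 million.

About 80.78 million are not in the labor force.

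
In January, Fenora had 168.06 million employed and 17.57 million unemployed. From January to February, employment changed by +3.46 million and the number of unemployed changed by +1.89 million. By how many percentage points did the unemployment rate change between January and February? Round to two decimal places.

The unemployment rate changed by +0.72 percentage points.

January: labor force = 168.06 + 17.57 = 185.63; u = 17.57/185.63 = 9.47%.
February: labor force = 171.52 + 19.46 = 190.98; u = 19.46/190.98 = 10.19%.
Change = 10.19% − 9.47% = +0.72 pp.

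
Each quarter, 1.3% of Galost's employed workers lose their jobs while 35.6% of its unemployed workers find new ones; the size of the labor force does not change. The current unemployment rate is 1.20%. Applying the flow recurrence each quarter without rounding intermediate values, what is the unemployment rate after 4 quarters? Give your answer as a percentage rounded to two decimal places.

Unemployment rate after four quarters ≈ 3.15%.

With a fixed labor force, u_{t+1} = u_t + s·(1−u_t) − f·u_t = u_t·(1−s−f) + s.
Here 1−s−f = 0.631 and s = 0.013.
u_1 = 0.012000 × 0.631 + 0.013 = 0.020572.
u_2 = 0.020572 × 0.631 + 0.013 = 0.025981.
u_3 = 0.025981 × 0.631 + 0.013 = 0.029394.
u_4 = 0.029394 × 0.631 + 0.013 = 0.031548.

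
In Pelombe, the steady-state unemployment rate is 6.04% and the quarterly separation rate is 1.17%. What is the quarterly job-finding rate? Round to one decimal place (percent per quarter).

Job-finding rate ≈ 18.2% per quarter.

From u* = s/(s+f): f = s·(1−u)/u.
f = 1.17 × (1 − 0.0604) / 0.0604 = 1.0993 / 0.0604 ≈ 18.2% per quarter.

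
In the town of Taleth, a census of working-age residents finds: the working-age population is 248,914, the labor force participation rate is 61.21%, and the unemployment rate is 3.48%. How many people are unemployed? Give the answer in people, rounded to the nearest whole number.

Labor force = 0.6121 × 248,914 = 152,360.
Unemployed = 0.0348 × 152,360 ≈ 5,302.

About 5,302 are unemployed.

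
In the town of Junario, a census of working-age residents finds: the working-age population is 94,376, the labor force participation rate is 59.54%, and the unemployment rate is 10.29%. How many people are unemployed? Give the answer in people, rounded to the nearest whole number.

Labor force = 0.5954 × 94,376 = 56,191.
Unemployed = 0.1029 × 56,191 ≈ 5,782.

About 5,782 are unemployed.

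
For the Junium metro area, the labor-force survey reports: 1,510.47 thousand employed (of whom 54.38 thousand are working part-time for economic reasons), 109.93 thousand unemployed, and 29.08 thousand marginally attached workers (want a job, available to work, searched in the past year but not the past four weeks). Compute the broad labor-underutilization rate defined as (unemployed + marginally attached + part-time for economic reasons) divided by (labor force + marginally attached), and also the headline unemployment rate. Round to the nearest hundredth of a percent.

Broad underutilization rate ≈ 11.72%; headline unemployment rate ≈ 6.78%.

Labor force = 1,510.47 + 109.93 = 1,620.40 thousand.
Numerator = 109.93 + 29.08 + 54.38 = 193.39 thousand.
Denominator = 1,620.40 + 29.08 = 1,649.48 thousand.
Broad rate = 193.39 / 1,649.48 = 11.72%.
Headline unemployment rate = 109.93 / 1,620.40 = 6.78%.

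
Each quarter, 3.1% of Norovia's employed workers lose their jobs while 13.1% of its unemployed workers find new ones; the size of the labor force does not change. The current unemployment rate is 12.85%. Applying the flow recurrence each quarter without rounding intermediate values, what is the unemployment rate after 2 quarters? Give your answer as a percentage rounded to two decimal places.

Unemployment rate after two quarters ≈ 14.72%.

With a fixed labor force, u_{t+1} = u_t + s·(1−u_t) − f·u_t = u_t·(1−s−f) + s.
Here 1−s−f = 0.838 and s = 0.031.
u_1 = 0.128500 × 0.838 + 0.031 = 0.138683.
u_2 = 0.138683 × 0.838 + 0.031 = 0.147216.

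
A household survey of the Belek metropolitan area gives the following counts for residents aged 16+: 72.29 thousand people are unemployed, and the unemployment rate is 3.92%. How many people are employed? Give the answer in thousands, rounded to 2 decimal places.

Labor force = U / u = 72.29 / 0.0392 ≈ 1,844.13 thousand.
Employed = labor force − unemployed = 1,844.13 − 72.29 = 1,771.84 thousand.

About 1,771.84 thousand are employed.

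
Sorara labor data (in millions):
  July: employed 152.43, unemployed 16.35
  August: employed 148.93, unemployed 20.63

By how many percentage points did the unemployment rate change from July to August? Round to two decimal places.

July: labor force = 152.43 + 16.35 = 168.78; u = 16.35/168.78 = 9.69%.
August: labor force = 148.93 + 20.63 = 169.56; u = 20.63/169.56 = 12.17%.
Change = 12.17% − 9.69% = +2.48 pp.

The unemployment rate changed by +2.48 percentage points.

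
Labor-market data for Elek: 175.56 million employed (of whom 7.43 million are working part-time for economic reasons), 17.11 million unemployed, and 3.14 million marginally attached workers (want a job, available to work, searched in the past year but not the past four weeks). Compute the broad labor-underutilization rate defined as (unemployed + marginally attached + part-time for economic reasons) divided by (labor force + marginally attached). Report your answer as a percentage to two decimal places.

Broad underutilization rate ≈ 14.14%.

Labor force = 175.56 + 17.11 = 192.67 million.
Numerator = 17.11 + 3.14 + 7.43 = 27.68 million.
Denominator = 192.67 + 3.14 = 195.81 million.
Broad rate = 27.68 / 195.81 = 14.14%.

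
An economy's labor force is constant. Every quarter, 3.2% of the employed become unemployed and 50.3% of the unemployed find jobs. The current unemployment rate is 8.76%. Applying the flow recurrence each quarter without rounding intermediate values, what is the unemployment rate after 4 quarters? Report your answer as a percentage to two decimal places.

Unemployment rate after four quarters ≈ 6.11%.

With a fixed labor force, u_{t+1} = u_t + s·(1−u_t) − f·u_t = u_t·(1−s−f) + s.
Here 1−s−f = 0.465 and s = 0.032.
u_1 = 0.087600 × 0.465 + 0.032 = 0.072734.
u_2 = 0.072734 × 0.465 + 0.032 = 0.065821.
u_3 = 0.065821 × 0.465 + 0.032 = 0.062607.
u_4 = 0.062607 × 0.465 + 0.032 = 0.061112.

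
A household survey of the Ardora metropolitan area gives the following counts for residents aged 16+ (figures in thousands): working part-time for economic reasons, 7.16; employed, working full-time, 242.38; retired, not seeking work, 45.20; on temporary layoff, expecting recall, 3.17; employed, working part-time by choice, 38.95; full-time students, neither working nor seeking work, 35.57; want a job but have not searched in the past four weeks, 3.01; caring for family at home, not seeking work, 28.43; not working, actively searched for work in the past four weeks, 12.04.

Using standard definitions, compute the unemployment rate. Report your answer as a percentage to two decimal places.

Unemployment rate ≈ 5.01%.

Employed = 7.16 + 242.38 + 38.95 = 288.49 thousand (anyone who worked, including part-time for economic reasons, counts as employed).
Unemployed = 3.17 + 12.04 = 15.21 thousand (jobless and actively searching, or on temporary layoff).
Labor force = 288.49 + 15.21 = 303.70 thousand.
Unemployment rate = 15.21 / 303.70 = 5.01%.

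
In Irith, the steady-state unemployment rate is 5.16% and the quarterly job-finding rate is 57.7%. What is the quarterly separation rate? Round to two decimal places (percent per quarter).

From u* = s/(s+f): s = u·f/(1−u).
s = 0.0516 × 57.7 / (1 − 0.0516) = 2.9773 / 0.9484 ≈ 3.14% per quarter.

Separation rate ≈ 3.14% per quarter.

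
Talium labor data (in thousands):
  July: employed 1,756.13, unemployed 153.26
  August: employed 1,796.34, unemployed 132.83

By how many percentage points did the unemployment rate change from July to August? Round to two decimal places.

July: labor force = 1,756.13 + 153.26 = 1,909.39; u = 153.26/1,909.39 = 8.03%.
August: labor force = 1,796.34 + 132.83 = 1,929.17; u = 132.83/1,929.17 = 6.89%.
Change = 6.89% − 8.03% = −1.14 pp.

The unemployment rate changed by −1.14 percentage points.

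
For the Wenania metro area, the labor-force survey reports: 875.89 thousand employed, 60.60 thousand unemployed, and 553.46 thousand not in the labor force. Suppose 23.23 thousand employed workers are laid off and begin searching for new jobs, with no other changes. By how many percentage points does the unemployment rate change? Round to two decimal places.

The unemployment rate changes by +2.48 percentage points.

Initially, labor force = 875.89 + 60.60 = 936.49 thousand, so u = 60.60/936.49 = 6.47%.
After the change, employed falls and unemployed rises by 23.23; labor force unchanged → E = 852.66, U = 83.83, labor force = 936.49 thousand.
New unemployment rate = 83.83 / 936.49 = 8.95%.
Change = 8.95% − 6.47% = +2.48 percentage points.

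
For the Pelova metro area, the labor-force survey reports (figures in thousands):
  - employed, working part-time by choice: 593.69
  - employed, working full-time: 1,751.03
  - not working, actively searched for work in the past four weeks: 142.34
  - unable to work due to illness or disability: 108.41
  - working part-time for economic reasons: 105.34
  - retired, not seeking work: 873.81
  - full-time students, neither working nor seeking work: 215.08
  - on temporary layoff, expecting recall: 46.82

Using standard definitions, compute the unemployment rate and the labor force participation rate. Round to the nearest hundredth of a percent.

Employed = 593.69 + 1,751.03 + 105.34 = 2,450.06 thousand (anyone who worked, including part-time for economic reasons, counts as employed).
Unemployed = 142.34 + 46.82 = 189.16 thousand (jobless and actively searching, or on temporary layoff).
Labor force = 2,450.06 + 189.16 = 2,639.22 thousand.
Not in labor force = 108.41 + 873.81 + 215.08 = 1,197.30 thousand (those not working and not actively searching are outside the labor force).
Civilian working-age population = 2,639.22 + 1,197.30 = 3,836.52 thousand.
Unemployment rate = 189.16 / 2,639.22 = 7.17%.
Labor force participation rate = 2,639.22 / 3,836.52 = 68.79%.

Unemployment rate ≈ 7.17%; labor force participation rate ≈ 68.79%.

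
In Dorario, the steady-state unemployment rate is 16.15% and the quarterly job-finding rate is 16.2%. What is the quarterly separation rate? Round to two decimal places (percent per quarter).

Separation rate ≈ 3.12% per quarter.

From u* = s/(s+f): s = u·f/(1−u).
s = 0.1615 × 16.2 / (1 − 0.1615) = 2.6163 / 0.8385 ≈ 3.12% per quarter.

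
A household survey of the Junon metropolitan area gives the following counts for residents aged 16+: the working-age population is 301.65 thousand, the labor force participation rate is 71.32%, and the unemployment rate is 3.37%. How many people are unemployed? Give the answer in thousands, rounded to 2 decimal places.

Labor force = 0.7132 × 301.65 = 215.14 thousand.
Unemployed = 0.0337 × 215.14 ≈ 7.25 thousand.

About 7.25 thousand are unemployed.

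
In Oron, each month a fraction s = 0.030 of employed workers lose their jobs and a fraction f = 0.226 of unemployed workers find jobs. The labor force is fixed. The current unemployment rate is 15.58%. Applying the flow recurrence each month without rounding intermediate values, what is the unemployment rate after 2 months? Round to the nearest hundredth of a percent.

Unemployment rate after two months ≈ 13.86%.

With a fixed labor force, u_{t+1} = u_t + s·(1−u_t) − f·u_t = u_t·(1−s−f) + s.
Here 1−s−f = 0.744 and s = 0.030.
u_1 = 0.155800 × 0.744 + 0.030 = 0.145915.
u_2 = 0.145915 × 0.744 + 0.030 = 0.138561.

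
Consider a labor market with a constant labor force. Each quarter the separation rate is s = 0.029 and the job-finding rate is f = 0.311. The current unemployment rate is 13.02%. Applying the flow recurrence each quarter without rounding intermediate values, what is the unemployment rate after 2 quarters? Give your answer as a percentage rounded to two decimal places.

With a fixed labor force, u_{t+1} = u_t + s·(1−u_t) − f·u_t = u_t·(1−s−f) + s.
Here 1−s−f = 0.660 and s = 0.029.
u_1 = 0.130200 × 0.660 + 0.029 = 0.114932.
u_2 = 0.114932 × 0.660 + 0.029 = 0.104855.

Unemployment rate after two quarters ≈ 10.49%.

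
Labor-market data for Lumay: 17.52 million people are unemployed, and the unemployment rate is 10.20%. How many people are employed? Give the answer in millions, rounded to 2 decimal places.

Labor force = U / u = 17.52 / 0.1020 ≈ 171.76 million.
Employed = labor force − unemployed = 171.76 − 17.52 = 154.24 million.

About 154.24 million are employed.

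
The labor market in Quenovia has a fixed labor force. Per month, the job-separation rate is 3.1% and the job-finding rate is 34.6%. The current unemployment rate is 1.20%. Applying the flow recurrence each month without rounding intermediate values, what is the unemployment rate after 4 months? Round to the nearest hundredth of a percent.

Unemployment rate after four months ≈ 7.16%.

With a fixed labor force, u_{t+1} = u_t + s·(1−u_t) − f·u_t = u_t·(1−s−f) + s.
Here 1−s−f = 0.623 and s = 0.031.
u_1 = 0.012000 × 0.623 + 0.031 = 0.038476.
u_2 = 0.038476 × 0.623 + 0.031 = 0.054971.
u_3 = 0.054971 × 0.623 + 0.031 = 0.065247.
u_4 = 0.065247 × 0.623 + 0.031 = 0.071649.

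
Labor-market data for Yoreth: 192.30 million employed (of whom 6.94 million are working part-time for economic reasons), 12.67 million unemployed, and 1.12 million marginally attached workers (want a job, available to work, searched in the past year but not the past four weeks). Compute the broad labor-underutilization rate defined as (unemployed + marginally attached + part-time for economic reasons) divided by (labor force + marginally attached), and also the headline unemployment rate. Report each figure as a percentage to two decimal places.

Labor force = 192.30 + 12.67 = 204.97 million.
Numerator = 12.67 + 1.12 + 6.94 = 20.73 million.
Denominator = 204.97 + 1.12 = 206.09 million.
Broad rate = 20.73 / 206.09 = 10.06%.
Headline unemployment rate = 12.67 / 204.97 = 6.18%.

Broad underutilization rate ≈ 10.06%; headline unemployment rate ≈ 6.18%.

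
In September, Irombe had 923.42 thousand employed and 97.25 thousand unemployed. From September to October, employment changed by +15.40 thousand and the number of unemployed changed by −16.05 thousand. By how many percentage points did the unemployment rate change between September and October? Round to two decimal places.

September: labor force = 923.42 + 97.25 = 1,020.67; u = 97.25/1,020.67 = 9.53%.
October: labor force = 938.82 + 81.20 = 1,020.02; u = 81.20/1,020.02 = 7.96%.
Change = 7.96% − 9.53% = −1.57 pp.

The unemployment rate changed by −1.57 percentage points.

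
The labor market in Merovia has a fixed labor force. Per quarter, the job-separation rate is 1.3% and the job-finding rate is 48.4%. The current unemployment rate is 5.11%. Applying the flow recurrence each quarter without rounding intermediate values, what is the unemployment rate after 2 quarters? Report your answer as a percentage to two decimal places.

Unemployment rate after two quarters ≈ 3.25%.

With a fixed labor force, u_{t+1} = u_t + s·(1−u_t) − f·u_t = u_t·(1−s−f) + s.
Here 1−s−f = 0.503 and s = 0.013.
u_1 = 0.051100 × 0.503 + 0.013 = 0.038703.
u_2 = 0.038703 × 0.503 + 0.013 = 0.032468.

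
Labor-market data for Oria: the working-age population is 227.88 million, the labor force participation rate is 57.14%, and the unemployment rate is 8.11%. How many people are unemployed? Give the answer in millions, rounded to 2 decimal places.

About 10.56 million are unemployed.

Labor force = 0.5714 × 227.88 = 130.21 million.
Unemployed = 0.0811 × 130.21 ≈ 10.56 million.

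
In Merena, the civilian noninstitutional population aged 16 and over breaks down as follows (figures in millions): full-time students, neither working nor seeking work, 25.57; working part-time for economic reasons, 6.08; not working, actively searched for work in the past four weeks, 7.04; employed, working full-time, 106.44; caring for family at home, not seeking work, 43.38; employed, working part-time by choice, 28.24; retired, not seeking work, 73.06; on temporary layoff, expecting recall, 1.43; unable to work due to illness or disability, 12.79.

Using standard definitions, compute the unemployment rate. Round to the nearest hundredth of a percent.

Unemployment rate ≈ 5.68%.

Employed = 6.08 + 106.44 + 28.24 = 140.76 million (anyone who worked, including part-time for economic reasons, counts as employed).
Unemployed = 7.04 + 1.43 = 8.47 million (jobless and actively searching, or on temporary layoff).
Labor force = 140.76 + 8.47 = 149.23 million.
Unemployment rate = 8.47 / 149.23 = 5.68%.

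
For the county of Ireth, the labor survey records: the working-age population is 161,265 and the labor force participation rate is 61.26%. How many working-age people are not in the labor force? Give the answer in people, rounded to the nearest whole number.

About 62,474 are not in the labor force.

Share not in the labor force = 1 − 0.6126 = 0.3874.
Not in labor force = 0.3874 × 161,265 ≈ 62,474.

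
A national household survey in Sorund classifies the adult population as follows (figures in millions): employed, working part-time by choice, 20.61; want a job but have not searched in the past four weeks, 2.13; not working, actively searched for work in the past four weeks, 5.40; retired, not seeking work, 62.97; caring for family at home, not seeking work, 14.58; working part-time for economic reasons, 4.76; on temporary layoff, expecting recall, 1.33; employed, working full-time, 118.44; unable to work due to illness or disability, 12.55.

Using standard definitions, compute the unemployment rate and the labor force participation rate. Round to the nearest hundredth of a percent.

Employed = 20.61 + 4.76 + 118.44 = 143.81 million (anyone who worked, including part-time for economic reasons, counts as employed).
Unemployed = 5.40 + 1.33 = 6.73 million (jobless and actively searching, or on temporary layoff).
Labor force = 143.81 + 6.73 = 150.54 million.
Not in labor force = 2.13 + 62.97 + 14.58 + 12.55 = 92.23 million (those not working and not actively searching are outside the labor force — including those who want a job but have given up searching).
Civilian working-age population = 150.54 + 92.23 = 242.77 million.
Unemployment rate = 6.73 / 150.54 = 4.47%.
Labor force participation rate = 150.54 / 242.77 = 62.01%.

Unemployment rate ≈ 4.47%; labor force participation rate ≈ 62.01%.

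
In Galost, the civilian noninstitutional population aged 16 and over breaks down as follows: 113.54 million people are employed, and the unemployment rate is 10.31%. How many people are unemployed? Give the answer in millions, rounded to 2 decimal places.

About 13.05 million are unemployed.

Let U be the number unemployed. The labor force is E + U, and U/(E+U) = 0.1031.
So U = 0.1031 × 113.54 / (1 − 0.1031) = 11.7060 / 0.8969 ≈ 13.05 million.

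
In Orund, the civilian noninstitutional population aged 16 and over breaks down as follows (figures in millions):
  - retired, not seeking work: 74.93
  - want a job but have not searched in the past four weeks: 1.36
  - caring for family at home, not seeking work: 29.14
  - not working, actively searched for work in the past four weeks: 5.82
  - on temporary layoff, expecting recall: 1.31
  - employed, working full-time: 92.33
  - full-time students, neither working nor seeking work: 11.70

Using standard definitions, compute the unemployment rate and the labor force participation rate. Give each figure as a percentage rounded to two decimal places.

Employed = 92.33 million.
Unemployed = 5.82 + 1.31 = 7.13 million (jobless and actively searching, or on temporary layoff).
Labor force = 92.33 + 7.13 = 99.46 million.
Not in labor force = 74.93 + 1.36 + 29.14 + 11.70 = 117.13 million (those not working and not actively searching are outside the labor force — including those who want a job but have given up searching).
Civilian working-age population = 99.46 + 117.13 = 216.59 million.
Unemployment rate = 7.13 / 99.46 = 7.17%.
Labor force participation rate = 99.46 / 216.59 = 45.92%.

Unemployment rate ≈ 7.17%; labor force participation rate ≈ 45.92%.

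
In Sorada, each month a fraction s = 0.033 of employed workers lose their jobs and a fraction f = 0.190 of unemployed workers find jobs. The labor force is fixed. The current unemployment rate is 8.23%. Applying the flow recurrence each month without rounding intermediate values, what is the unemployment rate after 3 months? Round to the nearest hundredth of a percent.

With a fixed labor force, u_{t+1} = u_t + s·(1−u_t) − f·u_t = u_t·(1−s−f) + s.
Here 1−s−f = 0.777 and s = 0.033.
u_1 = 0.082300 × 0.777 + 0.033 = 0.096947.
u_2 = 0.096947 × 0.777 + 0.033 = 0.108328.
u_3 = 0.108328 × 0.777 + 0.033 = 0.117171.

Unemployment rate after three months ≈ 11.72%.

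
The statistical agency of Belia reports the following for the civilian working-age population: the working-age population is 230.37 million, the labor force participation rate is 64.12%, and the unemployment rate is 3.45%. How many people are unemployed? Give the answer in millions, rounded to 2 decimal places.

About 5.10 million are unemployed.

Labor force = 0.6412 × 230.37 = 147.71 million.
Unemployed = 0.0345 × 147.71 ≈ 5.10 million.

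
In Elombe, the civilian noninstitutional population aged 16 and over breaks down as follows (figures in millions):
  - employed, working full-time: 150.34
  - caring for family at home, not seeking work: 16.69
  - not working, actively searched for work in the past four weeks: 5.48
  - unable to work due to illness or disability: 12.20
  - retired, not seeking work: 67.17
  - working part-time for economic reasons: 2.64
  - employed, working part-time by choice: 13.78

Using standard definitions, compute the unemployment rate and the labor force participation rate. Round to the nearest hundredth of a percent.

Unemployment rate ≈ 3.18%; labor force participation rate ≈ 64.20%.

Employed = 150.34 + 2.64 + 13.78 = 166.76 million (anyone who worked, including part-time for economic reasons, counts as employed).
Unemployed = 5.48 million.
Labor force = 166.76 + 5.48 = 172.24 million.
Not in labor force = 16.69 + 12.20 + 67.17 = 96.06 million (those not working and not actively searching are outside the labor force).
Civilian working-age population = 172.24 + 96.06 = 268.30 million.
Unemployment rate = 5.48 / 172.24 = 3.18%.
Labor force participation rate = 172.24 / 268.30 = 64.20%.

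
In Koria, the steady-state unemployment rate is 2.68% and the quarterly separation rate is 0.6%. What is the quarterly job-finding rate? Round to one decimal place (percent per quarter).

From u* = s/(s+f): f = s·(1−u)/u.
f = 0.6 × (1 − 0.0268) / 0.0268 = 0.5839 / 0.0268 ≈ 21.8% per quarter.

Job-finding rate ≈ 21.8% per quarter.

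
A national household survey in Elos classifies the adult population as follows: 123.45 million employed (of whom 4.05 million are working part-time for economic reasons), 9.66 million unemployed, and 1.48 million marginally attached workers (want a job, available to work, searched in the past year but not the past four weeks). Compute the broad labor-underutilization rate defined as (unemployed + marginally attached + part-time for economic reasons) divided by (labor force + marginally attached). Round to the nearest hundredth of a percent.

Labor force = 123.45 + 9.66 = 133.11 million.
Numerator = 9.66 + 1.48 + 4.05 = 15.19 million.
Denominator = 133.11 + 1.48 = 134.59 million.
Broad rate = 15.19 / 134.59 = 11.29%.

Broad underutilization rate ≈ 11.29%.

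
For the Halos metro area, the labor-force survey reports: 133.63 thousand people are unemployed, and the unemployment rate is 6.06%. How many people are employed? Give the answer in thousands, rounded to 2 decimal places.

Labor force = U / u = 133.63 / 0.0606 ≈ 2,205.12 thousand.
Employed = labor force − unemployed = 2,205.12 − 133.63 = 2,071.49 thousand.

About 2,071.49 thousand are employed.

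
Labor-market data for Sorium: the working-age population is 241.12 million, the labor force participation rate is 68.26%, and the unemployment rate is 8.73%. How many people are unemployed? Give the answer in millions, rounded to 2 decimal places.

About 14.37 million are unemployed.

Labor force = 0.6826 × 241.12 = 164.59 million.
Unemployed = 0.0873 × 164.59 ≈ 14.37 million.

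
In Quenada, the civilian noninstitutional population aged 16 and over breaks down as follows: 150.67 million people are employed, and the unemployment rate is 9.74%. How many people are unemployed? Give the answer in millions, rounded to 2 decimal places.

About 16.26 million are unemployed.

Let U be the number unemployed. The labor force is E + U, and U/(E+U) = 0.0974.
So U = 0.0974 × 150.67 / (1 − 0.0974) = 14.6753 / 0.9026 ≈ 16.26 million.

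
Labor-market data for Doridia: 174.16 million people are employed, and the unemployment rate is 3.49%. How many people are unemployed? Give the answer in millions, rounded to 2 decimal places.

Let U be the number unemployed. The labor force is E + U, and U/(E+U) = 0.0349.
So U = 0.0349 × 174.16 / (1 − 0.0349) = 6.0782 / 0.9651 ≈ 6.30 million.

About 6.30 million are unemployed.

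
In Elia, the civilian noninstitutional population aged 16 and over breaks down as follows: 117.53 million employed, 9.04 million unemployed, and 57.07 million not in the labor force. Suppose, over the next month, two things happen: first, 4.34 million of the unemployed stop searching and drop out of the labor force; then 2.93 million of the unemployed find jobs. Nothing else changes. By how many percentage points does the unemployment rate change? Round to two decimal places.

Initially, labor force = 117.53 + 9.04 = 126.57 million, so u = 9.04/126.57 = 7.14%.
After the first change, unemployed and labor force both fall by 4.34 → E = 117.53, U = 4.70, labor force = 122.23 million.
After the second change, unemployed falls and employed rises by 2.93; labor force unchanged → E = 120.46, U = 1.77, labor force = 122.23 million.
New unemployment rate = 1.77 / 122.23 = 1.45%.
Change = 1.45% − 7.14% = −5.69 percentage points.

The unemployment rate changes by −5.69 percentage points.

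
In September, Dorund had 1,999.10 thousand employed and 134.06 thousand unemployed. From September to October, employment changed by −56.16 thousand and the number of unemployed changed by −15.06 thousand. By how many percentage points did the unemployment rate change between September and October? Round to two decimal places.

The unemployment rate changed by −0.51 percentage points.

September: labor force = 1,999.10 + 134.06 = 2,133.16; u = 134.06/2,133.16 = 6.28%.
October: labor force = 1,942.94 + 119.00 = 2,061.94; u = 119.00/2,061.94 = 5.77%.
Change = 5.77% − 6.28% = −0.51 pp.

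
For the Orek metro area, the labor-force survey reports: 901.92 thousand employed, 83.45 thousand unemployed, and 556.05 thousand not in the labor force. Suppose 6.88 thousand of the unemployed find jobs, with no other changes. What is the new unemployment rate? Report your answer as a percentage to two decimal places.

Initially, labor force = 901.92 + 83.45 = 985.37 thousand, so u = 83.45/985.37 = 8.47%.
After the change, unemployed falls and employed rises by 6.88; labor force unchanged → E = 908.80, U = 76.57, labor force = 985.37 thousand.
New unemployment rate = 76.57 / 985.37 = 7.77%.

New unemployment rate ≈ 7.77%.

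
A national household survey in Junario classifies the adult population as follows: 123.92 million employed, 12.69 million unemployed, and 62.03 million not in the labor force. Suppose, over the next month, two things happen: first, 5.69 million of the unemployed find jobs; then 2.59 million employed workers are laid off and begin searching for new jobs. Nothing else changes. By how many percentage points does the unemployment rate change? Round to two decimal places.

Initially, labor force = 123.92 + 12.69 = 136.61 million, so u = 12.69/136.61 = 9.29%.
After the first change, unemployed falls and employed rises by 5.69; labor force unchanged → E = 129.61, U = 7.00, labor force = 136.61 million.
After the second change, employed falls and unemployed rises by 2.59; labor force unchanged → E = 127.02, U = 9.59, labor force = 136.61 million.
New unemployment rate = 9.59 / 136.61 = 7.02%.
Change = 7.02% − 9.29% = −2.27 percentage points.

The unemployment rate changes by −2.27 percentage points.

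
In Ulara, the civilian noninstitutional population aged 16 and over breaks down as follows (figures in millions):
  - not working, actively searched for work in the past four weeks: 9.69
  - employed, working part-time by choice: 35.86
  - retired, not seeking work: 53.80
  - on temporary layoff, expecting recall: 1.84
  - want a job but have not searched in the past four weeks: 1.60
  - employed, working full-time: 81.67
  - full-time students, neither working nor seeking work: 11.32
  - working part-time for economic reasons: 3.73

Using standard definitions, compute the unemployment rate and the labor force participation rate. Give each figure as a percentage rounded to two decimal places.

Unemployment rate ≈ 8.68%; labor force participation rate ≈ 66.56%.

Employed = 35.86 + 81.67 + 3.73 = 121.26 million (anyone who worked, including part-time for economic reasons, counts as employed).
Unemployed = 9.69 + 1.84 = 11.53 million (jobless and actively searching, or on temporary layoff).
Labor force = 121.26 + 11.53 = 132.79 million.
Not in labor force = 53.80 + 1.60 + 11.32 = 66.72 million (those not working and not actively searching are outside the labor force — including those who want a job but have given up searching).
Civilian working-age population = 132.79 + 66.72 = 199.51 million.
Unemployment rate = 11.53 / 132.79 = 8.68%.
Labor force participation rate = 132.79 / 199.51 = 66.56%.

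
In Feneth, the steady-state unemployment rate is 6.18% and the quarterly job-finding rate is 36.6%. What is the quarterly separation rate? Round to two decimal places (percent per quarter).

Separation rate ≈ 2.41% per quarter.

From u* = s/(s+f): s = u·f/(1−u).
s = 0.0618 × 36.6 / (1 − 0.0618) = 2.2619 / 0.9382 ≈ 2.41% per quarter.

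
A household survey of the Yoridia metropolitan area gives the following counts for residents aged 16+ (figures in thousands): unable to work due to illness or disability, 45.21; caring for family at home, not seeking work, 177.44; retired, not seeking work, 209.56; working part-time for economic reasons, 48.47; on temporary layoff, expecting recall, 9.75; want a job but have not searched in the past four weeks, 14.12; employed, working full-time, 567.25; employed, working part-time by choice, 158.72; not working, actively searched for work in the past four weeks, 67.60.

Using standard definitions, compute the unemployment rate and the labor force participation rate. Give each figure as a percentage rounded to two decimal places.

Employed = 48.47 + 567.25 + 158.72 = 774.44 thousand (anyone who worked, including part-time for economic reasons, counts as employed).
Unemployed = 9.75 + 67.60 = 77.35 thousand (jobless and actively searching, or on temporary layoff).
Labor force = 774.44 + 77.35 = 851.79 thousand.
Not in labor force = 45.21 + 177.44 + 209.56 + 14.12 = 446.33 thousand (those not working and not actively searching are outside the labor force — including those who want a job but have given up searching).
Civilian working-age population = 851.79 + 446.33 = 1,298.12 thousand.
Unemployment rate = 77.35 / 851.79 = 9.08%.
Labor force participation rate = 851.79 / 1,298.12 = 65.62%.

Unemployment rate ≈ 9.08%; labor force participation rate ≈ 65.62%.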